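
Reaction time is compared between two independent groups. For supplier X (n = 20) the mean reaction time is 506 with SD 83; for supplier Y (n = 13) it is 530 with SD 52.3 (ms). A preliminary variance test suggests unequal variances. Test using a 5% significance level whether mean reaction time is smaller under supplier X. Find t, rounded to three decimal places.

Let group 1 = supplier X, group 2 = supplier Y. H0: μ_1 = μ_2; H1: μ_1 < μ_2 (Welch's two-sample t-test, left-tailed).
t = (x̄_1 − x̄_2)/√(s_1²/n_1 + s_2²/n_2) = (506 − 530)/√(83²/20 + 52.3²/13) = -1.019
Welch–Satterthwaite df ≈ 30.99
p-value = P(T ≤ -1.019) ≈ 0.1581
Since p ≈ 0.1581 > α = 0.05, fail to reject H0; the data do not provide sufficient evidence against H0.

-1.019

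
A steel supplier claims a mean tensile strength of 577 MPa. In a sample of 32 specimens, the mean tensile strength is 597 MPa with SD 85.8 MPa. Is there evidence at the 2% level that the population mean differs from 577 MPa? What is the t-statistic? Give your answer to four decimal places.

1.3186

H0: μ = 577; H1: μ ≠ 577 (one-sample t-test, two-sided).
t = (x̄ − μ₀)/(s/√n) = (597 − 577)/(85.8/√32) = 1.3186
df = n − 1 = 31
Two-sided p-value ≈ 0.1970
Since p ≈ 0.1970 > α = 0.02, fail to reject H0; the evidence is not statistically significant.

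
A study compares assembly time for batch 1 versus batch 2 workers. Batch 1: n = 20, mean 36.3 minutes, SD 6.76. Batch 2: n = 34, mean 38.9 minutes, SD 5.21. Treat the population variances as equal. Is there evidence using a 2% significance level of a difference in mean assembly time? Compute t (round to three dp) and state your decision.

t = -1.584; fail to reject H0

Let group 1 = batch 1, group 2 = batch 2. H0: μ_1 = μ_2; H1: μ_1 ≠ μ_2 (two-sample pooled-variance t-test, two-sided).
s_p² = [(20−1)·6.76² + (34−1)·5.21²]/(20+34−2) = 33.9233
t = (36.3 − 38.9)/√[33.9233·(1/20 + 1/34)] = -1.584
df = n₁ + n₂ − 2 = 52
Two-sided p-value ≈ 0.1192
Since p ≈ 0.1192 > α = 0.02, fail to reject H0; the data do not provide sufficient evidence against H0.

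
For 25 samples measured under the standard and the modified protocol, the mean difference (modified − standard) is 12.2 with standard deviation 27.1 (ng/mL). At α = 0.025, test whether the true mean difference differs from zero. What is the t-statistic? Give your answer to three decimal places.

2.251

H0: μ_d = 0; H1: μ_d ≠ 0 (paired t-test on the differences, two-sided).
t = d̄/(s_d/√n) = 12.2/(27.1/√25) = 2.251
df = n − 1 = 24
Two-sided p-value ≈ 0.034
Since p ≈ 0.034 > α = 0.025, fail to reject H0; the evidence is not statistically significant.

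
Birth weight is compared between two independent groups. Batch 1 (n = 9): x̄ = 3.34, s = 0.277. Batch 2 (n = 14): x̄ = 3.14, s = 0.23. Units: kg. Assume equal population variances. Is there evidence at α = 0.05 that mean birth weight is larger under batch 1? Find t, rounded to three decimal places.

1.880

Let group 1 = batch 1, group 2 = batch 2. H0: μ_1 = μ_2; H1: μ_1 > μ_2 (two-sample pooled-variance t-test, right-tailed).
s_p² = [(9−1)·0.277² + (14−1)·0.23²]/(9+14−2) = 0.0619777
t = (3.34 − 3.14)/√[0.0619777·(1/9 + 1/14)] = 1.880
df = n₁ + n₂ − 2 = 21
p-value = P(T ≥ 1.880) ≈ 0.0370
Since p ≈ 0.0370 < α = 0.05, reject H0; the data support H1.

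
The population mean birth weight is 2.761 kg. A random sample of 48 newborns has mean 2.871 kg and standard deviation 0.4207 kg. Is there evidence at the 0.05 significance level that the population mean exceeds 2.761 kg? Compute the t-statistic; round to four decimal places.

H0: μ = 2.761; H1: μ > 2.761 (one-sample t-test, right-tailed).
t = (x̄ − μ₀)/(s/√n) = (2.871 − 2.761)/(0.4207/√48) = 1.8115
df = n − 1 = 47
p-value = P(T ≥ 1.8115) ≈ 0.0382
Since p ≈ 0.0382 < α = 0.05, reject H0; the evidence is statistically significant.

1.8115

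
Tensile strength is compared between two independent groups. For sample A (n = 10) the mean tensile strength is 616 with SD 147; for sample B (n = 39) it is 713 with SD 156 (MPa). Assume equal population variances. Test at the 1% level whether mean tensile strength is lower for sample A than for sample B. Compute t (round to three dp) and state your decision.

Let group 1 = sample A, group 2 = sample B. H0: μ_1 = μ_2; H1: μ_1 < μ_2 (two-sample pooled-variance t-test, left-tailed).
s_p² = [(10−1)·147² + (39−1)·156²]/(10+39−2) = 23813.8
t = (616 − 713)/√[23813.8·(1/10 + 1/39)] = -1.773
df = n₁ + n₂ − 2 = 47
p-value = P(T ≤ -1.773) ≈ 0.041
Since p ≈ 0.041 > α = 0.01, fail to reject H0; the data do not provide sufficient evidence against H0.

t = -1.773; fail to reject H0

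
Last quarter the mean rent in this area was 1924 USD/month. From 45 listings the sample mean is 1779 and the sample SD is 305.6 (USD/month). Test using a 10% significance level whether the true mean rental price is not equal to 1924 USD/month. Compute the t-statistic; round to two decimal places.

-3.18

H0: μ = 1924; H1: μ ≠ 1924 (one-sample t-test, two-sided).
t = (x̄ − μ₀)/(s/√n) = (1779 − 1924)/(305.6/√45) = -3.18
df = n − 1 = 44
Two-sided p-value ≈ 0.003
Since p ≈ 0.003 < α = 0.1, reject H0; the data support H1.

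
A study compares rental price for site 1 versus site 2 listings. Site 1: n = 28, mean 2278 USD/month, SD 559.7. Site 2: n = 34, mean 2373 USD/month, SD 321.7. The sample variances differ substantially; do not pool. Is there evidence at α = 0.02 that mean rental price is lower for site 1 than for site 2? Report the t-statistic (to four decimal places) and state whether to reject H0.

Let group 1 = site 1, group 2 = site 2. H0: μ_1 = μ_2; H1: μ_1 < μ_2 (Welch's two-sample t-test, left-tailed).
t = (x̄_1 − x̄_2)/√(s_1²/n_1 + s_2²/n_2) = (2278 − 2373)/√(559.7²/28 + 321.7²/34) = -0.7963
Welch–Satterthwaite df ≈ 41.20
p-value = P(T ≤ -0.7963) ≈ 0.2152
Since p ≈ 0.2152 > α = 0.02, fail to reject H0; the evidence is not statistically significant.

t = -0.7963; fail to reject H0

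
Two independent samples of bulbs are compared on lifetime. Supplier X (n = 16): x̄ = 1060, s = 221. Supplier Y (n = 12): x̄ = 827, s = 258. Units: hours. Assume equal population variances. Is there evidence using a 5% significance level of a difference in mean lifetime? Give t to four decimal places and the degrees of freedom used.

Let group 1 = supplier X, group 2 = supplier Y. H0: μ_1 = μ_2; H1: μ_1 ≠ μ_2 (two-sample pooled-variance t-test, two-sided).
s_p² = [(16−1)·221² + (12−1)·258²]/(16+12−2) = 56339.2
t = (1060 − 827)/√[56339.2·(1/16 + 1/12)] = 2.5705
df = n₁ + n₂ − 2 = 26
Two-sided p-value ≈ 0.016
Since p ≈ 0.016 < α = 0.05, reject H0; the data support H1.

t = 2.5705, df = 26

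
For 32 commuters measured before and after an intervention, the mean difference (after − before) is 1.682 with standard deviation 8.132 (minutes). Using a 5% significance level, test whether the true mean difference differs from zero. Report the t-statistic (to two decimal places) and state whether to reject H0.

H0: μ_d = 0; H1: μ_d ≠ 0 (paired t-test on the differences, two-sided).
t = d̄/(s_d/√n) = 1.682/(8.132/√32) = 1.17
df = n − 1 = 31
Two-sided p-value ≈ 0.2509
Since p ≈ 0.2509 > α = 0.05, fail to reject H0; the data do not provide sufficient evidence against H0.

t = 1.17; fail to reject H0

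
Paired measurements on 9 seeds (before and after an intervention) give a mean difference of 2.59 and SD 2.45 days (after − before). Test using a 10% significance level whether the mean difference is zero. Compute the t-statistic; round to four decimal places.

H0: μ_d = 0; H1: μ_d ≠ 0 (paired t-test on the differences, two-sided).
t = d̄/(s_d/√n) = 2.59/(2.45/√9) = 3.1714
df = n − 1 = 8
Two-sided p-value ≈ 0.0132
Since p ≈ 0.0132 < α = 0.1, reject H0; the evidence is statistically significant.

3.1714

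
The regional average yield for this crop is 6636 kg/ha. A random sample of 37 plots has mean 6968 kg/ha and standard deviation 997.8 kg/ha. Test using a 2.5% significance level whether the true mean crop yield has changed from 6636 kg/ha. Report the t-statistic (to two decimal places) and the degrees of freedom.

t = 2.02, df = 36

H0: μ = 6636; H1: μ ≠ 6636 (one-sample t-test, two-sided).
t = (x̄ − μ₀)/(s/√n) = (6968 − 6636)/(997.8/√37) = 2.02
df = n − 1 = 36
Two-sided p-value ≈ 0.050
Since p ≈ 0.050 > α = 0.025, fail to reject H0; the data do not provide sufficient evidence against H0.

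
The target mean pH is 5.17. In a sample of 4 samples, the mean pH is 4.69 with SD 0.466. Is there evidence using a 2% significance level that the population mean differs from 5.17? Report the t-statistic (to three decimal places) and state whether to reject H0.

H0: μ = 5.17; H1: μ ≠ 5.17 (one-sample t-test, two-sided).
t = (x̄ − μ₀)/(s/√n) = (4.69 − 5.17)/(0.466/√4) = -2.060
df = n − 1 = 3
Two-sided p-value ≈ 0.1315
Since p ≈ 0.1315 > α = 0.02, fail to reject H0; the evidence is not statistically significant.

t = -2.060; fail to reject H0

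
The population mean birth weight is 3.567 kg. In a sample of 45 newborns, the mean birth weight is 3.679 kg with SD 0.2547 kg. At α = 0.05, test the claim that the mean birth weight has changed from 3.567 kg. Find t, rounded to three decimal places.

2.950

H0: μ = 3.567; H1: μ ≠ 3.567 (one-sample t-test, two-sided).
t = (x̄ − μ₀)/(s/√n) = (3.679 − 3.567)/(0.2547/√45) = 2.950
df = n − 1 = 44
Two-sided p-value ≈ 0.0051
Since p ≈ 0.0051 < α = 0.05, reject H0; the evidence is statistically significant.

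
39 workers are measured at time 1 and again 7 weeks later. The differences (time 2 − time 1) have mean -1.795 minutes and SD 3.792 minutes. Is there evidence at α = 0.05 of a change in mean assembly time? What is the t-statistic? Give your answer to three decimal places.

H0: μ_d = 0; H1: μ_d ≠ 0 (paired t-test on the differences, two-sided).
t = d̄/(s_d/√n) = -1.795/(3.792/√39) = -2.956
df = n − 1 = 38
Two-sided p-value ≈ 0.0053
Since p ≈ 0.0053 < α = 0.05, reject H0; the evidence is statistically significant.

-2.956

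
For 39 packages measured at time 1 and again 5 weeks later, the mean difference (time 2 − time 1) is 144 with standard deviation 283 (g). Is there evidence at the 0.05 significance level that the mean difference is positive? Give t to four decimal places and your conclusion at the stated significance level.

t = 3.1777; reject H0

H0: μ_d = 0; H1: μ_d > 0 (paired t-test on the differences, right-tailed).
t = d̄/(s_d/√n) = 144/(283/√39) = 3.1777
df = n − 1 = 38
p-value = P(T ≥ 3.1777) ≈ 0.001
Since p ≈ 0.001 < α = 0.05, reject H0; the evidence is statistically significant.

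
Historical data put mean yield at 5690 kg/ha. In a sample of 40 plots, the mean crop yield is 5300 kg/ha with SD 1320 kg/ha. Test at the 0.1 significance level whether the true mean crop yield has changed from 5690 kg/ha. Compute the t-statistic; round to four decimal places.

H0: μ = 5690; H1: μ ≠ 5690 (one-sample t-test, two-sided).
t = (x̄ − μ₀)/(s/√n) = (5300 − 5690)/(1320/√40) = -1.8686
df = n − 1 = 39
Two-sided p-value ≈ 0.0692
Since p ≈ 0.0692 < α = 0.1, reject H0; the evidence is statistically significant.

-1.8686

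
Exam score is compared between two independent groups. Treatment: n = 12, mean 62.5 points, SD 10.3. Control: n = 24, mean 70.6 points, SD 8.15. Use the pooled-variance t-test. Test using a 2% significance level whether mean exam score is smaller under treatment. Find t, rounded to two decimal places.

Let group 1 = treatment, group 2 = control. H0: μ_1 = μ_2; H1: μ_1 < μ_2 (two-sample pooled-variance t-test, left-tailed).
s_p² = [(12−1)·10.3² + (24−1)·8.15²]/(12+24−2) = 79.2561
t = (62.5 − 70.6)/√[79.2561·(1/12 + 1/24)] = -2.57
df = n₁ + n₂ − 2 = 34
p-value = P(T ≤ -2.57) ≈ 0.0073
Since p ≈ 0.0073 < α = 0.02, reject H0; the evidence is statistically significant.

-2.57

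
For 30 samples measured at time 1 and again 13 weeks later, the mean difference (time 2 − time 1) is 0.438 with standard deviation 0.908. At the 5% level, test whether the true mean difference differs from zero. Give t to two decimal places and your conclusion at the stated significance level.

H0: μ_d = 0; H1: μ_d ≠ 0 (paired t-test on the differences, two-sided).
t = d̄/(s_d/√n) = 0.438/(0.908/√30) = 2.64
df = n − 1 = 29
Two-sided p-value ≈ 0.0131
Since p ≈ 0.0131 < α = 0.05, reject H0; the data support H1.

t = 2.64; reject H0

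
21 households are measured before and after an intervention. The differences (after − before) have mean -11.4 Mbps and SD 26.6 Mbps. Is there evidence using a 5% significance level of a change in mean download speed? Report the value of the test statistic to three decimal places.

-1.964

H0: μ_d = 0; H1: μ_d ≠ 0 (paired t-test on the differences, two-sided).
t = d̄/(s_d/√n) = -11.4/(26.6/√21) = -1.964
df = n − 1 = 20
Two-sided p-value ≈ 0.064
Since p ≈ 0.064 > α = 0.05, fail to reject H0; the evidence is not statistically significant.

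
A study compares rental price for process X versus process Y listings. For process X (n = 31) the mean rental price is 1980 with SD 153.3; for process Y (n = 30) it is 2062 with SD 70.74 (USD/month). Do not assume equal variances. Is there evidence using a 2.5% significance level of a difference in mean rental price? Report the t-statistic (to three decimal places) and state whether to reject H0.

Let group 1 = process X, group 2 = process Y. H0: μ_1 = μ_2; H1: μ_1 ≠ μ_2 (Welch's two-sample t-test, two-sided).
t = (x̄_1 − x̄_2)/√(s_1²/n_1 + s_2²/n_2) = (1980 − 2062)/√(153.3²/31 + 70.74²/30) = -2.696
Welch–Satterthwaite df ≈ 42.52
Two-sided p-value ≈ 0.0100
Since p ≈ 0.0100 < α = 0.025, reject H0; the evidence is statistically significant.

t = -2.696; reject H0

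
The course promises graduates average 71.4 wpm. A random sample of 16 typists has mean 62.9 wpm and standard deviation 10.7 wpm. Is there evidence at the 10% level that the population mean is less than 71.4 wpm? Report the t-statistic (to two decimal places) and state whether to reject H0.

t = -3.18; reject H0

H0: μ = 71.4; H1: μ < 71.4 (one-sample t-test, left-tailed).
t = (x̄ − μ₀)/(s/√n) = (62.9 − 71.4)/(10.7/√16) = -3.18
df = n − 1 = 15
p-value = P(T ≤ -3.18) ≈ 0.0031
Since p ≈ 0.0031 < α = 0.1, reject H0; the evidence is statistically significant.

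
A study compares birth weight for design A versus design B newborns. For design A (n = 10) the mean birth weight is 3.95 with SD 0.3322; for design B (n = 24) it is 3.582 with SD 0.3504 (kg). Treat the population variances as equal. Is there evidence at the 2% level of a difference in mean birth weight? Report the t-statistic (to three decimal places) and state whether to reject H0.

Let group 1 = design A, group 2 = design B. H0: μ_1 = μ_2; H1: μ_1 ≠ μ_2 (two-sample pooled-variance t-test, two-sided).
s_p² = [(10−1)·0.3322² + (24−1)·0.3504²]/(10+24−2) = 0.119286
t = (3.95 − 3.582)/√[0.119286·(1/10 + 1/24)] = 2.831
df = n₁ + n₂ − 2 = 32
Two-sided p-value ≈ 0.0080
Since p ≈ 0.0080 < α = 0.02, reject H0; the evidence is statistically significant.

t = 2.831; reject H0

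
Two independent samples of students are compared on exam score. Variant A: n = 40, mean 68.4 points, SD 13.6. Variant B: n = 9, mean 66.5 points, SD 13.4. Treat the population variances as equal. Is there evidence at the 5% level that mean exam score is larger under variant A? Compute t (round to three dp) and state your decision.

Let group 1 = variant A, group 2 = variant B. H0: μ_1 = μ_2; H1: μ_1 > μ_2 (two-sample pooled-variance t-test, right-tailed).
s_p² = [(40−1)·13.6² + (9−1)·13.4²]/(40+9−2) = 184.041
t = (68.4 − 66.5)/√[184.041·(1/40 + 1/9)] = 0.380
df = n₁ + n₂ − 2 = 47
p-value = P(T ≥ 0.380) ≈ 0.353
Since p ≈ 0.353 > α = 0.05, fail to reject H0; the data do not provide sufficient evidence against H0.

t = 0.380; fail to reject H0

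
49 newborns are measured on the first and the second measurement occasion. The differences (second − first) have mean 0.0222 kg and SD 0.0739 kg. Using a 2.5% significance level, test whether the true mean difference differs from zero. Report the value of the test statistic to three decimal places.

2.103

H0: μ_d = 0; H1: μ_d ≠ 0 (paired t-test on the differences, two-sided).
t = d̄/(s_d/√n) = 0.0222/(0.0739/√49) = 2.103
df = n − 1 = 48
Two-sided p-value ≈ 0.041
Since p ≈ 0.041 > α = 0.025, fail to reject H0; the data do not provide sufficient evidence against H0.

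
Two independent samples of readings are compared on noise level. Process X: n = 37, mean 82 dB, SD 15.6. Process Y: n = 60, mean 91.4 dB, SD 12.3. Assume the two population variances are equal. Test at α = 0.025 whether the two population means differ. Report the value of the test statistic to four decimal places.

-3.2957

Let group 1 = process X, group 2 = process Y. H0: μ_1 = μ_2; H1: μ_1 ≠ μ_2 (two-sample pooled-variance t-test, two-sided).
s_p² = [(37−1)·15.6² + (60−1)·12.3²]/(37+60−2) = 186.18
t = (82 − 91.4)/√[186.18·(1/37 + 1/60)] = -3.2957
df = n₁ + n₂ − 2 = 95
Two-sided p-value ≈ 0.0014
Since p ≈ 0.0014 < α = 0.025, reject H0; the data support H1.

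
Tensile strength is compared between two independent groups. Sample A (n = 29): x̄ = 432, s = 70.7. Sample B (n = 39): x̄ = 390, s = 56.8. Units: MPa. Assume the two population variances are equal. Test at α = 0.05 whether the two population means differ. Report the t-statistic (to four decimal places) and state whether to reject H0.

t = 2.7157; reject H0

Let group 1 = sample A, group 2 = sample B. H0: μ_1 = μ_2; H1: μ_1 ≠ μ_2 (two-sample pooled-variance t-test, two-sided).
s_p² = [(29−1)·70.7² + (39−1)·56.8²]/(29+39−2) = 3978.1
t = (432 − 390)/√[3978.1·(1/29 + 1/39)] = 2.7157
df = n₁ + n₂ − 2 = 66
Two-sided p-value ≈ 0.0084
Since p ≈ 0.0084 < α = 0.05, reject H0; the data support H1.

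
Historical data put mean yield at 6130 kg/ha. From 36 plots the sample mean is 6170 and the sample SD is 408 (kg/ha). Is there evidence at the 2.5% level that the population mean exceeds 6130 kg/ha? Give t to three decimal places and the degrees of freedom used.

H0: μ = 6130; H1: μ > 6130 (one-sample t-test, right-tailed).
t = (x̄ − μ₀)/(s/√n) = (6170 − 6130)/(408/√36) = 0.588
df = n − 1 = 35
p-value = P(T ≥ 0.588) ≈ 0.2801
Since p ≈ 0.2801 > α = 0.025, fail to reject H0; the data do not provide sufficient evidence against H0.

t = 0.588, df = 35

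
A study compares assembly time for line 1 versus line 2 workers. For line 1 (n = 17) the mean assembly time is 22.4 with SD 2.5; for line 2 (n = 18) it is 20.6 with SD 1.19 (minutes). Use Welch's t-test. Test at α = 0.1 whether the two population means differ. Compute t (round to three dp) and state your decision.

Let group 1 = line 1, group 2 = line 2. H0: μ_1 = μ_2; H1: μ_1 ≠ μ_2 (Welch's two-sample t-test, two-sided).
t = (x̄_1 − x̄_2)/√(s_1²/n_1 + s_2²/n_2) = (22.4 − 20.6)/√(2.5²/17 + 1.19²/18) = 2.694
Welch–Satterthwaite df ≈ 22.61
Two-sided p-value ≈ 0.013
Since p ≈ 0.013 < α = 0.1, reject H0; the evidence is statistically significant.

t = 2.694; reject H0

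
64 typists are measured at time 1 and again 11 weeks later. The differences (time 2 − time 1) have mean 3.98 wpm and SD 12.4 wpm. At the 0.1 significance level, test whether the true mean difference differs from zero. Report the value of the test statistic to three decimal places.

2.568

H0: μ_d = 0; H1: μ_d ≠ 0 (paired t-test on the differences, two-sided).
t = d̄/(s_d/√n) = 3.98/(12.4/√64) = 2.568
df = n − 1 = 63
Two-sided p-value ≈ 0.013
Since p ≈ 0.013 < α = 0.1, reject H0; the evidence is statistically significant.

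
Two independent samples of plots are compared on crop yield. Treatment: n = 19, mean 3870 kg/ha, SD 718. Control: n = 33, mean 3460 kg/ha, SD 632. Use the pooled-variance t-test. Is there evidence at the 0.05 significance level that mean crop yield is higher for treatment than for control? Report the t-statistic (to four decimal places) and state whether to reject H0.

t = 2.1433; reject H0

Let group 1 = treatment, group 2 = control. H0: μ_1 = μ_2; H1: μ_1 > μ_2 (two-sample pooled-variance t-test, right-tailed).
s_p² = [(19−1)·718² + (33−1)·632²]/(19+33−2) = 441220
t = (3870 − 3460)/√[441220·(1/19 + 1/33)] = 2.1433
df = n₁ + n₂ − 2 = 50
p-value = P(T ≥ 2.1433) ≈ 0.0185
Since p ≈ 0.0185 < α = 0.05, reject H0; the data support H1.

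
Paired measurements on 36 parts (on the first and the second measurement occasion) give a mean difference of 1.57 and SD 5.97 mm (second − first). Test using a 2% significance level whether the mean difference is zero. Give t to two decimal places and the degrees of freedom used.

H0: μ_d = 0; H1: μ_d ≠ 0 (paired t-test on the differences, two-sided).
t = d̄/(s_d/√n) = 1.57/(5.97/√36) = 1.58
df = n − 1 = 35
Two-sided p-value ≈ 0.1236
Since p ≈ 0.1236 > α = 0.02, fail to reject H0; the data do not provide sufficient evidence against H0.

t = 1.58, df = 35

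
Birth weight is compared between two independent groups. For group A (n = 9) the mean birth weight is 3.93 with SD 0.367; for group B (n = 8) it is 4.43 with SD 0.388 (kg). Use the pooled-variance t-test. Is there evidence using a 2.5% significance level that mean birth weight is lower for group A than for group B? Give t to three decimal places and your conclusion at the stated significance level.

Let group 1 = group A, group 2 = group B. H0: μ_1 = μ_2; H1: μ_1 < μ_2 (two-sample pooled-variance t-test, left-tailed).
s_p² = [(9−1)·0.367² + (8−1)·0.388²]/(9+8−2) = 0.142088
t = (3.93 − 4.43)/√[0.142088·(1/9 + 1/8)] = -2.730
df = n₁ + n₂ − 2 = 15
p-value = P(T ≤ -2.730) ≈ 0.0078
Since p ≈ 0.0078 < α = 0.025, reject H0; the data support H1.

t = -2.730; reject H0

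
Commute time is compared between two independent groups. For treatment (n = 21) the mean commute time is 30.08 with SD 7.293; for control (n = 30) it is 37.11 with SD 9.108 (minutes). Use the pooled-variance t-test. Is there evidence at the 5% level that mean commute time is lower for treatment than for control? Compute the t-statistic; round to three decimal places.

-2.936

Let group 1 = treatment, group 2 = control. H0: μ_1 = μ_2; H1: μ_1 < μ_2 (two-sample pooled-variance t-test, left-tailed).
s_p² = [(21−1)·7.293² + (30−1)·9.108²]/(21+30−2) = 70.8055
t = (30.08 − 37.11)/√[70.8055·(1/21 + 1/30)] = -2.936
df = n₁ + n₂ − 2 = 49
p-value = P(T ≤ -2.936) ≈ 0.003
Since p ≈ 0.003 < α = 0.05, reject H0; the data support H1.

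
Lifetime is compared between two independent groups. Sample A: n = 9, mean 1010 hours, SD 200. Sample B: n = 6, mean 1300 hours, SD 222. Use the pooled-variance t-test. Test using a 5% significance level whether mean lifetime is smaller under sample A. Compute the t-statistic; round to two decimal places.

-2.64

Let group 1 = sample A, group 2 = sample B. H0: μ_1 = μ_2; H1: μ_1 < μ_2 (two-sample pooled-variance t-test, left-tailed).
s_p² = [(9−1)·200² + (6−1)·222²]/(9+6−2) = 43570.8
t = (1010 − 1300)/√[43570.8·(1/9 + 1/6)] = -2.64
df = n₁ + n₂ − 2 = 13
p-value = P(T ≤ -2.64) ≈ 0.010
Since p ≈ 0.010 < α = 0.05, reject H0; the evidence is statistically significant.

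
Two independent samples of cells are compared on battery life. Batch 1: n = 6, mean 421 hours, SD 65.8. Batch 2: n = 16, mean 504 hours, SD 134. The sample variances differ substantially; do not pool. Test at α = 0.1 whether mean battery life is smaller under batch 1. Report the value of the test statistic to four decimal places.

Let group 1 = batch 1, group 2 = batch 2. H0: μ_1 = μ_2; H1: μ_1 < μ_2 (Welch's two-sample t-test, left-tailed).
t = (x̄_1 − x̄_2)/√(s_1²/n_1 + s_2²/n_2) = (421 − 504)/√(65.8²/6 + 134²/16) = -1.9329
Welch–Satterthwaite df ≈ 18.07
p-value = P(T ≤ -1.9329) ≈ 0.0345
Since p ≈ 0.0345 < α = 0.1, reject H0; the evidence is statistically significant.

-1.9329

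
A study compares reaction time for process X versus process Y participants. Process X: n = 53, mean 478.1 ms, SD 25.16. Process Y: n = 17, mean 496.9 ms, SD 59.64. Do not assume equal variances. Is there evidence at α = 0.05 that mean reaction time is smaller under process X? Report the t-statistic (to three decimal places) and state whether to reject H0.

Let group 1 = process X, group 2 = process Y. H0: μ_1 = μ_2; H1: μ_1 < μ_2 (Welch's two-sample t-test, left-tailed).
t = (x̄_1 − x̄_2)/√(s_1²/n_1 + s_2²/n_2) = (478.1 − 496.9)/√(25.16²/53 + 59.64²/17) = -1.264
Welch–Satterthwaite df ≈ 17.86
p-value = P(T ≤ -1.264) ≈ 0.1112
Since p ≈ 0.1112 > α = 0.05, fail to reject H0; the data do not provide sufficient evidence against H0.

t = -1.264; fail to reject H0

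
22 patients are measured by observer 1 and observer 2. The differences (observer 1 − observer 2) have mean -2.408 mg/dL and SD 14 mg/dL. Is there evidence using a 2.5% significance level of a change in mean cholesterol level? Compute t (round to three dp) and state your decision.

H0: μ_d = 0; H1: μ_d ≠ 0 (paired t-test on the differences, two-sided).
t = d̄/(s_d/√n) = -2.408/(14/√22) = -0.807
df = n − 1 = 21
Two-sided p-value ≈ 0.429
Since p ≈ 0.429 > α = 0.025, fail to reject H0; the evidence is not statistically significant.

t = -0.807; fail to reject H0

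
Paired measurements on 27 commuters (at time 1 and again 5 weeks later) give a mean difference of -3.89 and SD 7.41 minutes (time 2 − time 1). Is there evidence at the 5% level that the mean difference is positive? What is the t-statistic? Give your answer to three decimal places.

H0: μ_d = 0; H1: μ_d > 0 (paired t-test on the differences, right-tailed).
t = d̄/(s_d/√n) = -3.89/(7.41/√27) = -2.728
df = n − 1 = 26
p-value = P(T ≥ -2.728) ≈ 0.9944
Since p ≈ 0.9944 > α = 0.05, fail to reject H0; the evidence is not statistically significant.

-2.728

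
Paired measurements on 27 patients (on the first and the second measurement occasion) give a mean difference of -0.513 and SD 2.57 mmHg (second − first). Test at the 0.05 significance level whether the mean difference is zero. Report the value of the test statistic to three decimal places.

-1.037

H0: μ_d = 0; H1: μ_d ≠ 0 (paired t-test on the differences, two-sided).
t = d̄/(s_d/√n) = -0.513/(2.57/√27) = -1.037
df = n − 1 = 26
Two-sided p-value ≈ 0.309
Since p ≈ 0.309 > α = 0.05, fail to reject H0; the evidence is not statistically significant.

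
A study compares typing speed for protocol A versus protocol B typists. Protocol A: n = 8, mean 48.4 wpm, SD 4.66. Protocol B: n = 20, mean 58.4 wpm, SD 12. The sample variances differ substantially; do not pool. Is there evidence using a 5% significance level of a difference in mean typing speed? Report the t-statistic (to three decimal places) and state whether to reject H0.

t = -3.176; reject H0

Let group 1 = protocol A, group 2 = protocol B. H0: μ_1 = μ_2; H1: μ_1 ≠ μ_2 (Welch's two-sample t-test, two-sided).
t = (x̄_1 − x̄_2)/√(s_1²/n_1 + s_2²/n_2) = (48.4 − 58.4)/√(4.66²/8 + 12²/20) = -3.176
Welch–Satterthwaite df ≈ 26.00
Two-sided p-value ≈ 0.004
Since p ≈ 0.004 < α = 0.05, reject H0; the evidence is statistically significant.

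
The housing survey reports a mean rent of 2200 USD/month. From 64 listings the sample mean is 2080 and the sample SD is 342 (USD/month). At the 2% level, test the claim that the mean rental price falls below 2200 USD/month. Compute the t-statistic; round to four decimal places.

H0: μ = 2200; H1: μ < 2200 (one-sample t-test, left-tailed).
t = (x̄ − μ₀)/(s/√n) = (2080 − 2200)/(342/√64) = -2.8070
df = n − 1 = 63
p-value = P(T ≤ -2.8070) ≈ 0.0033
Since p ≈ 0.0033 < α = 0.02, reject H0; the evidence is statistically significant.

-2.8070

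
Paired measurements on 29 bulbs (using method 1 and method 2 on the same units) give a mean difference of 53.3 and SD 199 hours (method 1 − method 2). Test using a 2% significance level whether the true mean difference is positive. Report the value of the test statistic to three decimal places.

1.442

H0: μ_d = 0; H1: μ_d > 0 (paired t-test on the differences, right-tailed).
t = d̄/(s_d/√n) = 53.3/(199/√29) = 1.442
df = n − 1 = 28
p-value = P(T ≥ 1.442) ≈ 0.0801
Since p ≈ 0.0801 > α = 0.02, fail to reject H0; the evidence is not statistically significant.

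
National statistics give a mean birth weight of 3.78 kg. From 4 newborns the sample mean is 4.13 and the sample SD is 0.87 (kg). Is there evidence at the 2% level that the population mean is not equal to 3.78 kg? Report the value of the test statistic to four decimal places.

H0: μ = 3.78; H1: μ ≠ 3.78 (one-sample t-test, two-sided).
t = (x̄ − μ₀)/(s/√n) = (4.13 − 3.78)/(0.87/√4) = 0.8046
df = n − 1 = 3
Two-sided p-value ≈ 0.4799
Since p ≈ 0.4799 > α = 0.02, fail to reject H0; the data do not provide sufficient evidence against H0.

0.8046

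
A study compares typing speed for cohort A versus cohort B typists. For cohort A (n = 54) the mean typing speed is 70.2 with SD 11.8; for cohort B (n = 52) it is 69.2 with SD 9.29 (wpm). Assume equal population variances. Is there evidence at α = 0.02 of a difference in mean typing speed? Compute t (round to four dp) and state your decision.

Let group 1 = cohort A, group 2 = cohort B. H0: μ_1 = μ_2; H1: μ_1 ≠ μ_2 (two-sample pooled-variance t-test, two-sided).
s_p² = [(54−1)·11.8² + (52−1)·9.29²]/(54+52−2) = 113.281
t = (70.2 − 69.2)/√[113.281·(1/54 + 1/52)] = 0.4836
df = n₁ + n₂ − 2 = 104
Two-sided p-value ≈ 0.6297
Since p ≈ 0.6297 > α = 0.02, fail to reject H0; the evidence is not statistically significant.

t = 0.4836; fail to reject H0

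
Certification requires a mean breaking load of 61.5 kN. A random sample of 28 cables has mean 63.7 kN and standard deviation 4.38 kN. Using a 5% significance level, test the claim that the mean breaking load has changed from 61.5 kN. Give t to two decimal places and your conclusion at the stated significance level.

t = 2.66; reject H0

H0: μ = 61.5; H1: μ ≠ 61.5 (one-sample t-test, two-sided).
t = (x̄ − μ₀)/(s/√n) = (63.7 − 61.5)/(4.38/√28) = 2.66
df = n − 1 = 27
Two-sided p-value ≈ 0.0131
Since p ≈ 0.0131 < α = 0.05, reject H0; the evidence is statistically significant.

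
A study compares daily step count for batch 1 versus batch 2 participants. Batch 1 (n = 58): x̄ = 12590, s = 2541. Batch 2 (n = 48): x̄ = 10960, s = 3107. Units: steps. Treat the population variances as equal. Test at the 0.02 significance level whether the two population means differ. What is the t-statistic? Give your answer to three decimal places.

2.972

Let group 1 = batch 1, group 2 = batch 2. H0: μ_1 = μ_2; H1: μ_1 ≠ μ_2 (two-sample pooled-variance t-test, two-sided).
s_p² = [(58−1)·2541² + (48−1)·3107²]/(58+48−2) = 7901370
t = (12590 − 10960)/√[7901370·(1/58 + 1/48)] = 2.972
df = n₁ + n₂ − 2 = 104
Two-sided p-value ≈ 0.004
Since p ≈ 0.004 < α = 0.02, reject H0; the data support H1.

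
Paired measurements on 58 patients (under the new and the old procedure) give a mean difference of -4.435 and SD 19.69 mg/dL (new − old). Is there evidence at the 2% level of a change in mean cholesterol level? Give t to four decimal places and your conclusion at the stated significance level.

t = -1.7154; fail to reject H0

H0: μ_d = 0; H1: μ_d ≠ 0 (paired t-test on the differences, two-sided).
t = d̄/(s_d/√n) = -4.435/(19.69/√58) = -1.7154
df = n − 1 = 57
Two-sided p-value ≈ 0.0917
Since p ≈ 0.0917 > α = 0.02, fail to reject H0; the data do not provide sufficient evidence against H0.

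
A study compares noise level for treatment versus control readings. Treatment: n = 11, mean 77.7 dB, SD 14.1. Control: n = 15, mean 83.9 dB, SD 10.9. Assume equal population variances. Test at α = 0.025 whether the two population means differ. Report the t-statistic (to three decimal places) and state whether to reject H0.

Let group 1 = treatment, group 2 = control. H0: μ_1 = μ_2; H1: μ_1 ≠ μ_2 (two-sample pooled-variance t-test, two-sided).
s_p² = [(11−1)·14.1² + (15−1)·10.9²]/(11+15−2) = 152.143
t = (77.7 − 83.9)/√[152.143·(1/11 + 1/15)] = -1.266
df = n₁ + n₂ − 2 = 24
Two-sided p-value ≈ 0.2176
Since p ≈ 0.2176 > α = 0.025, fail to reject H0; the evidence is not statistically significant.

t = -1.266; fail to reject H0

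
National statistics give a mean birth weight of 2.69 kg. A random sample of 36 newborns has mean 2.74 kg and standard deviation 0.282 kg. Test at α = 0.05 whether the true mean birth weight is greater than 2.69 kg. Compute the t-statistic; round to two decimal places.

1.06

H0: μ = 2.69; H1: μ > 2.69 (one-sample t-test, right-tailed).
t = (x̄ − μ₀)/(s/√n) = (2.74 − 2.69)/(0.282/√36) = 1.06
df = n − 1 = 35
p-value = P(T ≥ 1.06) ≈ 0.1473
Since p ≈ 0.1473 > α = 0.05, fail to reject H0; the data do not provide sufficient evidence against H0.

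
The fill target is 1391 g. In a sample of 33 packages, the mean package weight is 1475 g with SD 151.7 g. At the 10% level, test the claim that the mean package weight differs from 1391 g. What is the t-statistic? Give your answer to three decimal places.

H0: μ = 1391; H1: μ ≠ 1391 (one-sample t-test, two-sided).
t = (x̄ − μ₀)/(s/√n) = (1475 − 1391)/(151.7/√33) = 3.181
df = n − 1 = 32
Two-sided p-value ≈ 0.003
Since p ≈ 0.003 < α = 0.1, reject H0; the evidence is statistically significant.

3.181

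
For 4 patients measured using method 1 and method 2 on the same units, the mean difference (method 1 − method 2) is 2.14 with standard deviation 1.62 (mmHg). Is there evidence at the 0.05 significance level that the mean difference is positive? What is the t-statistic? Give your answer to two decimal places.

2.64

H0: μ_d = 0; H1: μ_d > 0 (paired t-test on the differences, right-tailed).
t = d̄/(s_d/√n) = 2.14/(1.62/√4) = 2.64
df = n − 1 = 3
p-value = P(T ≥ 2.64) ≈ 0.039
Since p ≈ 0.039 < α = 0.05, reject H0; the data support H1.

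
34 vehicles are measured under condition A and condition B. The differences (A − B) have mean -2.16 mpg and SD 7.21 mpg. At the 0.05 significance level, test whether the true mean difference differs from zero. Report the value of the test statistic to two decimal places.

-1.75

H0: μ_d = 0; H1: μ_d ≠ 0 (paired t-test on the differences, two-sided).
t = d̄/(s_d/√n) = -2.16/(7.21/√34) = -1.75
df = n − 1 = 33
Two-sided p-value ≈ 0.0900
Since p ≈ 0.0900 > α = 0.05, fail to reject H0; the data do not provide sufficient evidence against H0.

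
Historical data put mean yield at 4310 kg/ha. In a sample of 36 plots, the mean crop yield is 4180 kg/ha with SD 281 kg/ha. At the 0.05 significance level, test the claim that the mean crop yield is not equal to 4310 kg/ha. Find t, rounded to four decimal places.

H0: μ = 4310; H1: μ ≠ 4310 (one-sample t-test, two-sided).
t = (x̄ − μ₀)/(s/√n) = (4180 − 4310)/(281/√36) = -2.7758
df = n − 1 = 35
Two-sided p-value ≈ 0.009
Since p ≈ 0.009 < α = 0.05, reject H0; the evidence is statistically significant.

-2.7758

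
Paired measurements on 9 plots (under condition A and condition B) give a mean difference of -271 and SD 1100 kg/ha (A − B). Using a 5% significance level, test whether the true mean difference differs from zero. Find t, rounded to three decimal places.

-0.739

H0: μ_d = 0; H1: μ_d ≠ 0 (paired t-test on the differences, two-sided).
t = d̄/(s_d/√n) = -271/(1100/√9) = -0.739
df = n − 1 = 8
Two-sided p-value ≈ 0.481
Since p ≈ 0.481 > α = 0.05, fail to reject H0; the evidence is not statistically significant.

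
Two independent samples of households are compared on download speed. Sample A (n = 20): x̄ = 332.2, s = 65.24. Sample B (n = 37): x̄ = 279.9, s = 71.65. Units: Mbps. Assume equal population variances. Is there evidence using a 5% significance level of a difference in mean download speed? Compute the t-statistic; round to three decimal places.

2.711

Let group 1 = sample A, group 2 = sample B. H0: μ_1 = μ_2; H1: μ_1 ≠ μ_2 (two-sample pooled-variance t-test, two-sided).
s_p² = [(20−1)·65.24² + (37−1)·71.65²]/(20+37−2) = 4830.6
t = (332.2 − 279.9)/√[4830.6·(1/20 + 1/37)] = 2.711
df = n₁ + n₂ − 2 = 55
Two-sided p-value ≈ 0.009
Since p ≈ 0.009 < α = 0.05, reject H0; the data support H1.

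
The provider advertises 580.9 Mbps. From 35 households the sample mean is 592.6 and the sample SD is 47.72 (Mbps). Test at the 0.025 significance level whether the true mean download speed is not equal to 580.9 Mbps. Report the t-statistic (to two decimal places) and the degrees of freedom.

H0: μ = 580.9; H1: μ ≠ 580.9 (one-sample t-test, two-sided).
t = (x̄ − μ₀)/(s/√n) = (592.6 − 580.9)/(47.72/√35) = 1.45
df = n − 1 = 34
Two-sided p-value ≈ 0.156
Since p ≈ 0.156 > α = 0.025, fail to reject H0; the data do not provide sufficient evidence against H0.

t = 1.45, df = 34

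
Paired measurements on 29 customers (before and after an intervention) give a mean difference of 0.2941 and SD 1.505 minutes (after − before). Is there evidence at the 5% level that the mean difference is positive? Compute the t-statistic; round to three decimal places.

1.052

H0: μ_d = 0; H1: μ_d > 0 (paired t-test on the differences, right-tailed).
t = d̄/(s_d/√n) = 0.2941/(1.505/√29) = 1.052
df = n − 1 = 28
p-value = P(T ≥ 1.052) ≈ 0.1508
Since p ≈ 0.1508 > α = 0.05, fail to reject H0; the data do not provide sufficient evidence against H0.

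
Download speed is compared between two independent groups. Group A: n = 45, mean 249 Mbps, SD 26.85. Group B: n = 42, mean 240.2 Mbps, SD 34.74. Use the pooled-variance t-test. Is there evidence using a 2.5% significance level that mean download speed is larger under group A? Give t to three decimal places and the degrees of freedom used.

Let group 1 = group A, group 2 = group B. H0: μ_1 = μ_2; H1: μ_1 > μ_2 (two-sample pooled-variance t-test, right-tailed).
s_p² = [(45−1)·26.85² + (42−1)·34.74²]/(45+42−2) = 955.32
t = (249 − 240.2)/√[955.32·(1/45 + 1/42)] = 1.327
df = n₁ + n₂ − 2 = 85
p-value = P(T ≥ 1.327) ≈ 0.0940
Since p ≈ 0.0940 > α = 0.025, fail to reject H0; the data do not provide sufficient evidence against H0.

t = 1.327, df = 85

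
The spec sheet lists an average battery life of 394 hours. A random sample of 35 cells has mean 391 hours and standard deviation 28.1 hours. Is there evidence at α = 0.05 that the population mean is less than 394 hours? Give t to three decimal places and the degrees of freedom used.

t = -0.632, df = 34

H0: μ = 394; H1: μ < 394 (one-sample t-test, left-tailed).
t = (x̄ − μ₀)/(s/√n) = (391 − 394)/(28.1/√35) = -0.632
df = n − 1 = 34
p-value = P(T ≤ -0.632) ≈ 0.2659
Since p ≈ 0.2659 > α = 0.05, fail to reject H0; the evidence is not statistically significant.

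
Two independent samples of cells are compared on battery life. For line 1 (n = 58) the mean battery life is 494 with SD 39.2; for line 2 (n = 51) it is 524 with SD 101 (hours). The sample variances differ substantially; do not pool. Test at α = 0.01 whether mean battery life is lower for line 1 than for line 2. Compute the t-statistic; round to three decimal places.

Let group 1 = line 1, group 2 = line 2. H0: μ_1 = μ_2; H1: μ_1 < μ_2 (Welch's two-sample t-test, left-tailed).
t = (x̄_1 − x̄_2)/√(s_1²/n_1 + s_2²/n_2) = (494 − 524)/√(39.2²/58 + 101²/51) = -1.993
Welch–Satterthwaite df ≈ 63.15
p-value = P(T ≤ -1.993) ≈ 0.0253
Since p ≈ 0.0253 > α = 0.01, fail to reject H0; the evidence is not statistically significant.

-1.993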